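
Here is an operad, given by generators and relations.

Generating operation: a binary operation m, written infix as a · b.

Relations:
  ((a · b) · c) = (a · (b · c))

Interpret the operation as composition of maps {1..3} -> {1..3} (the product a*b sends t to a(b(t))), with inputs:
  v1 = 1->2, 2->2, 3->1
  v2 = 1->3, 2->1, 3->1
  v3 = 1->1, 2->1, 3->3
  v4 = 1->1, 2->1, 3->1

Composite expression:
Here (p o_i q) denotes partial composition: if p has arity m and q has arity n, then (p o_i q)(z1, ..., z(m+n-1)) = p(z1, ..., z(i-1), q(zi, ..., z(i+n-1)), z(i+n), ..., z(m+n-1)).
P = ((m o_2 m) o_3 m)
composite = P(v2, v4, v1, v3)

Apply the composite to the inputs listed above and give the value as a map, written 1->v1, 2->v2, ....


1->3, 2->3, 3->3

(v1 · v3) = 1->2, 2->2, 3->1
(v4 · (v1 · v3)) = 1->1, 2->1, 3->1
(v2 · (v4 · (v1 · v3))) = 1->3, 2->3, 3->3


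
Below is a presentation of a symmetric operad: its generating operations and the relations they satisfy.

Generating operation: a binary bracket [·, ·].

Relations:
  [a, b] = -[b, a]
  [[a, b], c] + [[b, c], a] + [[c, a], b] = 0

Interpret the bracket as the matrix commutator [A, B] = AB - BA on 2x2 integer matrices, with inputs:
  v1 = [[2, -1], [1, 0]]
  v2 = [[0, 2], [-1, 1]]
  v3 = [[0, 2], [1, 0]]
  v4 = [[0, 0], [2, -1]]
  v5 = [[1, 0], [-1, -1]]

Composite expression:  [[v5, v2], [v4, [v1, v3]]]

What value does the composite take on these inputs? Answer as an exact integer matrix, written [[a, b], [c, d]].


[v5, v2] = [[2, 4], [3, -2]]
[v1, v3] = [[-3, 4], [-2, 3]]
[v4, [v1, v3]] = [[-8, 4], [-10, 8]]
[[v5, v2], [v4, [v1, v3]]] = [[-52, 80], [-8, 52]]

[[-52, 80], [-8, 52]]


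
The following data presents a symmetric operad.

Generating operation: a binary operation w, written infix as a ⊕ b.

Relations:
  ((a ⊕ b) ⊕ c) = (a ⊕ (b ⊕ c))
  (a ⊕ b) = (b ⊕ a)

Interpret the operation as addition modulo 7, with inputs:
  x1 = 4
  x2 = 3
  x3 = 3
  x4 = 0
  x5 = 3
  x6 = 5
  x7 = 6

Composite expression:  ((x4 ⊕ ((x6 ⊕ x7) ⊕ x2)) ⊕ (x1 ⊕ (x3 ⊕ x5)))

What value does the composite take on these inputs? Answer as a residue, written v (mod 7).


(x6 ⊕ x7) = 4
((x6 ⊕ x7) ⊕ x2) = 0
(x4 ⊕ ((x6 ⊕ x7) ⊕ x2)) = 0
(x3 ⊕ x5) = 6
(x1 ⊕ (x3 ⊕ x5)) = 3
((x4 ⊕ ((x6 ⊕ x7) ⊕ x2)) ⊕ (x1 ⊕ (x3 ⊕ x5))) = 3

3 (mod 7)


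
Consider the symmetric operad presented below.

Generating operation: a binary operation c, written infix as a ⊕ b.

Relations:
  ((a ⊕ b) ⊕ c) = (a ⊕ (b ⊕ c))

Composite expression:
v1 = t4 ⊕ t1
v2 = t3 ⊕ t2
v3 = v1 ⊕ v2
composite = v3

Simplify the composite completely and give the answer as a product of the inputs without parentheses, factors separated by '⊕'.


t4 ⊕ t1 ⊕ t3 ⊕ t2


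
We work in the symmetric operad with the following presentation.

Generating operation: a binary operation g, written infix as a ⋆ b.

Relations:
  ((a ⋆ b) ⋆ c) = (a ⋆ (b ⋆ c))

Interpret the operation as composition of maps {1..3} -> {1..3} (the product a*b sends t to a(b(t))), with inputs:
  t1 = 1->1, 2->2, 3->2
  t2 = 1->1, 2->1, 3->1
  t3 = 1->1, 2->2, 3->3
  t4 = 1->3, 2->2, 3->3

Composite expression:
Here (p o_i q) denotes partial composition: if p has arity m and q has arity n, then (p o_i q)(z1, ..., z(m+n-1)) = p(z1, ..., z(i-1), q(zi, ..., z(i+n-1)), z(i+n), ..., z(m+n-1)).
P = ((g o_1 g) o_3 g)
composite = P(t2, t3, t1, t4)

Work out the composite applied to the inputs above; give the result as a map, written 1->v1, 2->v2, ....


(t2 ⋆ t3) = 1->1, 2->1, 3->1
(t1 ⋆ t4) = 1->2, 2->2, 3->2
((t2 ⋆ t3) ⋆ (t1 ⋆ t4)) = 1->1, 2->1, 3->1

1->1, 2->1, 3->1


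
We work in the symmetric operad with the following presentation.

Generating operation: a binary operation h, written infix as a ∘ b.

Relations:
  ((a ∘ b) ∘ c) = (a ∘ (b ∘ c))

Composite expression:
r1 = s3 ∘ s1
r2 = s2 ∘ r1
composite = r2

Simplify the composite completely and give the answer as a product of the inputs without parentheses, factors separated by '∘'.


s2 ∘ s3 ∘ s1

All parenthesizations of h agree; list the s-inputs left to right.
(s3 ∘ s1) linearizes to s3 ∘ s1
(s2 ∘ (s3 ∘ s1)) linearizes to s2 ∘ s3 ∘ s1


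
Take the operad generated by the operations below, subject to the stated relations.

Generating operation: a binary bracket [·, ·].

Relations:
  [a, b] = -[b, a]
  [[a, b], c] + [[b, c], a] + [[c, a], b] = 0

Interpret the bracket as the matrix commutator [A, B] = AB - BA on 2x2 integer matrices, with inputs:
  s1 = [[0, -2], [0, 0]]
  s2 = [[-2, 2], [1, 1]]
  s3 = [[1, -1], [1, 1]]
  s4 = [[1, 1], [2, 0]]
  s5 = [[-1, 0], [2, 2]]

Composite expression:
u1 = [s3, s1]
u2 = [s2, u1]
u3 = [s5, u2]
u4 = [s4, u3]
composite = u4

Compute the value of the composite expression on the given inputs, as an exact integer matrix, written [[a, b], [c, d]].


[s3, s1] = [[2, 0], [0, -2]]
[s2, [s3, s1]] = [[0, -8], [4, 0]]
[s5, [s2, [s3, s1]]] = [[16, 24], [12, -16]]
[s4, [s5, [s2, [s3, s1]]]] = [[-36, -8], [52, 36]]

[[-36, -8], [52, 36]]


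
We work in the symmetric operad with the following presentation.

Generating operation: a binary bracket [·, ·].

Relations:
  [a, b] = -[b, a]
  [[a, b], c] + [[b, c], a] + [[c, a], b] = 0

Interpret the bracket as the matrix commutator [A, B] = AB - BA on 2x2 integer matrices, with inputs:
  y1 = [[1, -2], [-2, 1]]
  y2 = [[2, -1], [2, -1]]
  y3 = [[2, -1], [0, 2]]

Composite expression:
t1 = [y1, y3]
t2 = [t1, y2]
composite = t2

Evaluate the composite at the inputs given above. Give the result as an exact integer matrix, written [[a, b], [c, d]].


[[0, 4], [8, 0]]


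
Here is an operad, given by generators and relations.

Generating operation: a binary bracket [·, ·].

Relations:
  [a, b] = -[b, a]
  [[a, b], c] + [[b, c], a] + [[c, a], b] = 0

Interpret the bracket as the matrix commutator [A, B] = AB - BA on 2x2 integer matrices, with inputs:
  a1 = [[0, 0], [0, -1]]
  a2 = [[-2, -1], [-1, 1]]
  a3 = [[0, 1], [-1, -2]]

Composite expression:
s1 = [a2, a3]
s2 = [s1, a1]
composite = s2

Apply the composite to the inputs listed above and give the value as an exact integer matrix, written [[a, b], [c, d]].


[[0, 1], [-5, 0]]


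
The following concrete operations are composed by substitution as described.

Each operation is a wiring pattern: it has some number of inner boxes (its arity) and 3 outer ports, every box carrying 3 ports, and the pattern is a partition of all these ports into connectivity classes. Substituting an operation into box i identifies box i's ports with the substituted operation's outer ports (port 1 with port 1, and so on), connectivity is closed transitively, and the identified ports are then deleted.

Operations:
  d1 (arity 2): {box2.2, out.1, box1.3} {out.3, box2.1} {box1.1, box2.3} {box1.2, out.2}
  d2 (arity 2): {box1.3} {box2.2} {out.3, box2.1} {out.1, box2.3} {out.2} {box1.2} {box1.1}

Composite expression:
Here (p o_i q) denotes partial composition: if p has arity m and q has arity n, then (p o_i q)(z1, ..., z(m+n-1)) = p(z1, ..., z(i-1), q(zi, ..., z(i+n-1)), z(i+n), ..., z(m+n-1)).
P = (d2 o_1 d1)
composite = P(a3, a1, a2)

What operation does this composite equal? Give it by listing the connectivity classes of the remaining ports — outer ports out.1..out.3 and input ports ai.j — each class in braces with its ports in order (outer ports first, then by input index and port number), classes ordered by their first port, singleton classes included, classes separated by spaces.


{out.1, a2.3} {out.2} {out.3, a2.1} {a1.1} {a1.2, a3.3} {a1.3, a3.1} {a2.2} {a3.2}

Two ports join when wires chain via d2-identified ports.
d1 over (a3, a1) gives {out.1, a1.2, a3.3} {out.2, a3.2} {out.3, a1.1} {a1.3, a3.1}, out.j being that stage's outer ports
d2 over (a3, a1, a2) gives {out.1, a2.3} {out.2} {out.3, a2.1} {a1.1} {a1.2, a3.3} {a1.3, a3.1} {a2.2} {a3.2}, out.j being that stage's outer ports


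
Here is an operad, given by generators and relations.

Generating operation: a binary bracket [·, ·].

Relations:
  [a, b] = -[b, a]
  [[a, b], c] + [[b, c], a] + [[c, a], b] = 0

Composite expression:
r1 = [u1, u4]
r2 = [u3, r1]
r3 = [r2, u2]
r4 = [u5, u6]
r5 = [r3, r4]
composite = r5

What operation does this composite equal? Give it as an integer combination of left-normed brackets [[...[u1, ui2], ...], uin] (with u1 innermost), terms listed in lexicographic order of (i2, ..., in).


-[[[[[u1, u4], u3], u2], u5], u6] + [[[[[u1, u4], u3], u2], u6], u5]

Left-normed coefficients sit on the u1-initial expansion words.
Composite bracket: [[[u3, [u1, u4]], u2], [u5, u6]]
Under [a, b] = ab - ba we get 32 signed associative words (2^5 = 32).
Only words starting with u1 matter:
  u1u4u3u2u5u6 appears with sign -1, giving the term -[[[[[u1, u4], u3], u2], u5], u6]
  u1u4u3u2u6u5 appears with sign +1, giving the term +[[[[[u1, u4], u3], u2], u6], u5]


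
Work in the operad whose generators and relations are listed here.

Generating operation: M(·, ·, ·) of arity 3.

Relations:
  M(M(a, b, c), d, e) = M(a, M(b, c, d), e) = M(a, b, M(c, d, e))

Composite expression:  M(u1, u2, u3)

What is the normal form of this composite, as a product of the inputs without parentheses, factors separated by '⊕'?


The M-tree's shape is irrelevant; the u-reading-order decides.
M(u1, u2, u3) collapses to u1 ⊕ u2 ⊕ u3

u1 ⊕ u2 ⊕ u3


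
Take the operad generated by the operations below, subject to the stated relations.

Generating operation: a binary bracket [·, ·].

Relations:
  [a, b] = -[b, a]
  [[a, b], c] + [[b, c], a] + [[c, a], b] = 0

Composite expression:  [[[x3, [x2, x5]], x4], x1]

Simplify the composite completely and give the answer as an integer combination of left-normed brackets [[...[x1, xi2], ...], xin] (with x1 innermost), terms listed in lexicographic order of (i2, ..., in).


[[[[x1, x2], x5], x3], x4] - [[[[x1, x3], x2], x5], x4] + [[[[x1, x3], x5], x2], x4] - [[[[x1, x4], x2], x5], x3] + [[[[x1, x4], x3], x2], x5] - [[[[x1, x4], x3], x5], x2] + [[[[x1, x4], x5], x2], x3] - [[[[x1, x5], x2], x3], x4]

A multilinear Lie element is pinned by x1-initial words (x1 innermost).
Composite bracket: [[[x3, [x2, x5]], x4], x1]
Each bracket splits as ab - ba, giving 16 signed words (2^4 = 16).
Only words starting with x1 matter:
  x1x2x5x3x4 appears with sign +1, giving the term +[[[[x1, x2], x5], x3], x4]
  x1x3x2x5x4 appears with sign -1, giving the term -[[[[x1, x3], x2], x5], x4]
  x1x3x5x2x4 appears with sign +1, giving the term +[[[[x1, x3], x5], x2], x4]
  x1x4x2x5x3 appears with sign -1, giving the term -[[[[x1, x4], x2], x5], x3]
  x1x4x3x2x5 appears with sign +1, giving the term +[[[[x1, x4], x3], x2], x5]
  x1x4x3x5x2 appears with sign -1, giving the term -[[[[x1, x4], x3], x5], x2]
  x1x4x5x2x3 appears with sign +1, giving the term +[[[[x1, x4], x5], x2], x3]
  x1x5x2x3x4 appears with sign -1, giving the term -[[[[x1, x5], x2], x3], x4]


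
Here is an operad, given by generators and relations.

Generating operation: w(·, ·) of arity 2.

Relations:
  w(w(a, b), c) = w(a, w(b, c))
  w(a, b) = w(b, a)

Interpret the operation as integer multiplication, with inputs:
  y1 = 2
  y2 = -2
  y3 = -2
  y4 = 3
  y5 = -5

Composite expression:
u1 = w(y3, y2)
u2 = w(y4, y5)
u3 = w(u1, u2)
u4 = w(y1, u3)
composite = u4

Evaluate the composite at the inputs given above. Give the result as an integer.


w(y3, y2) = 4
w(y4, y5) = -15
w(w(y3, y2), w(y4, y5)) = -60
w(y1, w(w(y3, y2), w(y4, y5))) = -120

-120


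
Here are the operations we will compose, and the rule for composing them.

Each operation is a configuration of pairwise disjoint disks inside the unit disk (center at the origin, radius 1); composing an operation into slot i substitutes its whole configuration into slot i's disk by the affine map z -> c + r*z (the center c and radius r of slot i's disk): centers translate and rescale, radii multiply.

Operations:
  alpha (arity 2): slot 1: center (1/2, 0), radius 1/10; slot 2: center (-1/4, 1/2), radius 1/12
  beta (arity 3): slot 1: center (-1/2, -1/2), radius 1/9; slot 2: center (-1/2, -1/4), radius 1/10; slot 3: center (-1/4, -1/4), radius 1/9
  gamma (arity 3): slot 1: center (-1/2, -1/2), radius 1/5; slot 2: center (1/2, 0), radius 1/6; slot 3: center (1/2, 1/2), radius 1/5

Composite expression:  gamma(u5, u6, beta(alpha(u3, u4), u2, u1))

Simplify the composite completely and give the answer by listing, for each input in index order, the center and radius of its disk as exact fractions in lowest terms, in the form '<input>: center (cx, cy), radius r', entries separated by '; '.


u1: center (9/20, 9/20), radius 1/45; u2: center (2/5, 9/20), radius 1/50; u3: center (37/90, 2/5), radius 1/450; u4: center (71/180, 37/90), radius 1/540; u5: center (-1/2, -1/2), radius 1/5; u6: center (1/2, 0), radius 1/6

Only the slot chain above each u matters under gamma; compose those maps.
tracing u5 down its 1-map path: center (-1/2, -1/2), radius 1/5
tracing u6 down its 1-map path: center (1/2, 0), radius 1/6
tracing u3 down its 3-map path: center (37/90, 2/5), radius 1/450
tracing u4 down its 3-map path: center (71/180, 37/90), radius 1/540
tracing u2 down its 2-map path: center (2/5, 9/20), radius 1/50
tracing u1 down its 2-map path: center (9/20, 9/20), radius 1/45


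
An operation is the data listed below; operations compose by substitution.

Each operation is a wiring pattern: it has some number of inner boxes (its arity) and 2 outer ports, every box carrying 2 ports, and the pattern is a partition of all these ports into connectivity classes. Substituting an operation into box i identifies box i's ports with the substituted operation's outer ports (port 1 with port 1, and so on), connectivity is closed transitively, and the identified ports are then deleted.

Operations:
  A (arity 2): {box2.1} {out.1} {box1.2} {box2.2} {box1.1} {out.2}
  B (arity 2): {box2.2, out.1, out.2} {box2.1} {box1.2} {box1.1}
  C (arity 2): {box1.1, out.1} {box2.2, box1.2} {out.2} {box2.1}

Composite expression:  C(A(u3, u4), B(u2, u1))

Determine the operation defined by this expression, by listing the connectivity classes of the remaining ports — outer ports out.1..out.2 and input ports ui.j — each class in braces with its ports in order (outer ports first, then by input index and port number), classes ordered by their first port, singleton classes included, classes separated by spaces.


{out.1} {out.2} {u1.1} {u1.2} {u2.1} {u2.2} {u3.1} {u3.2} {u4.1} {u4.2}

Reachability decides: close wires over C-identified ports.
through A, on inputs (u3, u4): {out.1} {out.2} {u3.1} {u3.2} {u4.1} {u4.2} (out.j = stage outer ports)
through B, on inputs (u2, u1): {out.1, out.2, u1.2} {u1.1} {u2.1} {u2.2} (out.j = stage outer ports)
through C, on inputs (u3, u4, u2, u1): {out.1} {out.2} {u1.1} {u1.2} {u2.1} {u2.2} {u3.1} {u3.2} {u4.1} {u4.2} (out.j = stage outer ports)


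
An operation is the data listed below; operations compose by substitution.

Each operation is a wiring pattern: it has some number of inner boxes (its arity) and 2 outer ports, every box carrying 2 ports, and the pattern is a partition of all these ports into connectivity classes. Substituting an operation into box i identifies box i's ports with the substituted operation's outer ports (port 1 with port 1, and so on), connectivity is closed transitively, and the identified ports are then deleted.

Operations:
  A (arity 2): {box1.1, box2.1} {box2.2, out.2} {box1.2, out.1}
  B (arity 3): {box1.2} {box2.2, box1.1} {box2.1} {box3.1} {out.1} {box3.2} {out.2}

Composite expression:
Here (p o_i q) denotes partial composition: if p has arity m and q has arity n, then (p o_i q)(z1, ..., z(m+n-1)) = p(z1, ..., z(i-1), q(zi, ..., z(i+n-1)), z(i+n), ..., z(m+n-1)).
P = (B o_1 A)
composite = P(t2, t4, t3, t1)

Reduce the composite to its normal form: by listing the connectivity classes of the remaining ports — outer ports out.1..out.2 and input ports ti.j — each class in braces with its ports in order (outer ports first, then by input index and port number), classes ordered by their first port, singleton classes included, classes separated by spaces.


Substituting into B glues patterns; closure does the rest.
stage A: inputs (t2, t4), connectivity {out.1, t2.2} {out.2, t4.2} {t2.1, t4.1}, out.j its boundary
stage B: inputs (t2, t4, t3, t1), connectivity {out.1} {out.2} {t1.1} {t1.2} {t2.1, t4.1} {t2.2, t3.2} {t3.1} {t4.2}, out.j its boundary

{out.1} {out.2} {t1.1} {t1.2} {t2.1, t4.1} {t2.2, t3.2} {t3.1} {t4.2}


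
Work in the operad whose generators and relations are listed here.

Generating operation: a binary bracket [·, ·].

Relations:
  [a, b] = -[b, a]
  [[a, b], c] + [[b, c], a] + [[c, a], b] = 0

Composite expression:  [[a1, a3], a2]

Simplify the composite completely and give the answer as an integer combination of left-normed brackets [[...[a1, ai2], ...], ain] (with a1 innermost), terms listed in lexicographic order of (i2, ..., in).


[[a1, a3], a2]

Antisymmetry and Jacobi reduce to a1-anchored left-normed brackets.
Composite bracket: [[a1, a3], a2]
Full expansion: 4 signed words from ab - ba (2^2 = 4).
Keep just the words that open with a1:
  word a1a3a2 has sign +1, contributing +[[a1, a3], a2]


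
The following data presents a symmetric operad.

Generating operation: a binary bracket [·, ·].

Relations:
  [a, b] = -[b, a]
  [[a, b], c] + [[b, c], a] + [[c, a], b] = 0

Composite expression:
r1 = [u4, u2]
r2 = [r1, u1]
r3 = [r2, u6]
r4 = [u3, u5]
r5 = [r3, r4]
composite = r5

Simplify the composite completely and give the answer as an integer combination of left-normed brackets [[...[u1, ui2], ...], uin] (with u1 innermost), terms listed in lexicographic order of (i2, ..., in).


[[[[[u1, u2], u4], u6], u3], u5] - [[[[[u1, u2], u4], u6], u5], u3] - [[[[[u1, u4], u2], u6], u3], u5] + [[[[[u1, u4], u2], u6], u5], u3]


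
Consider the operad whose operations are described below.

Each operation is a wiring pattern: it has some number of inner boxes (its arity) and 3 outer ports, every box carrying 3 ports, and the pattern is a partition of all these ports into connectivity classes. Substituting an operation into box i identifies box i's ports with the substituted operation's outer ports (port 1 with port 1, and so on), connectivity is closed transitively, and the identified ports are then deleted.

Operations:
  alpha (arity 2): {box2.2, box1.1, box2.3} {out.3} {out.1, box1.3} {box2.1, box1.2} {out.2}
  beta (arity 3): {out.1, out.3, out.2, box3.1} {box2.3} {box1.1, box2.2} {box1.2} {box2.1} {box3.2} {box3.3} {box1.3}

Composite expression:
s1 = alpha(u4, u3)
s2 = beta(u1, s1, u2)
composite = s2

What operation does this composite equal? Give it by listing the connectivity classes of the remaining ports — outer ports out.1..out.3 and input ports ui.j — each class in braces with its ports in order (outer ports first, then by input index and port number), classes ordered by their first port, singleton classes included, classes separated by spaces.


{out.1, out.2, out.3, u2.1} {u1.1} {u1.2} {u1.3} {u2.2} {u2.3} {u3.1, u4.2} {u3.2, u3.3, u4.1} {u4.3}

Two ports join when wires chain via beta-identified ports.
alpha over (u4, u3) gives {out.1, u4.3} {out.2} {out.3} {u3.1, u4.2} {u3.2, u3.3, u4.1}, out.j being that stage's outer ports
beta over (u1, u4, u3, u2) gives {out.1, out.2, out.3, u2.1} {u1.1} {u1.2} {u1.3} {u2.2} {u2.3} {u3.1, u4.2} {u3.2, u3.3, u4.1} {u4.3}, out.j being that stage's outer ports


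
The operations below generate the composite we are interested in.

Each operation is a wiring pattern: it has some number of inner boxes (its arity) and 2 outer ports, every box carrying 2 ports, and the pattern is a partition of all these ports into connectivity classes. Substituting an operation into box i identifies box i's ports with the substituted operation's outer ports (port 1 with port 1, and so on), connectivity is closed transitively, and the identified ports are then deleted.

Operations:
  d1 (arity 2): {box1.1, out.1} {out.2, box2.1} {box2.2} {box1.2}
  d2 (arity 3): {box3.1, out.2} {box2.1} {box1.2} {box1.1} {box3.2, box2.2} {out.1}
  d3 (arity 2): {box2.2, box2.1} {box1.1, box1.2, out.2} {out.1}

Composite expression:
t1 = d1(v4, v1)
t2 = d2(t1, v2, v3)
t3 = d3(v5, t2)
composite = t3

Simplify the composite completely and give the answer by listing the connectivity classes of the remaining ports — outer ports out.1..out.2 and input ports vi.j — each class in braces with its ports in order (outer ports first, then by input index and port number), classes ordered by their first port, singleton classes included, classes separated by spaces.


{out.1} {out.2, v5.1, v5.2} {v1.1} {v1.2} {v2.1} {v2.2, v3.2} {v3.1} {v4.1} {v4.2}

Substituting into d3 glues patterns; closure does the rest.
the subtree at d1 composes to {out.1, v4.1} {out.2, v1.1} {v1.2} {v4.2} on (v4, v1); out.j = own outer ports
the subtree at d2 composes to {out.1} {out.2, v3.1} {v1.1} {v1.2} {v2.1} {v2.2, v3.2} {v4.1} {v4.2} on (v4, v1, v2, v3); out.j = own outer ports
the subtree at d3 composes to {out.1} {out.2, v5.1, v5.2} {v1.1} {v1.2} {v2.1} {v2.2, v3.2} {v3.1} {v4.1} {v4.2} on (v5, v4, v1, v2, v3); out.j = own outer ports


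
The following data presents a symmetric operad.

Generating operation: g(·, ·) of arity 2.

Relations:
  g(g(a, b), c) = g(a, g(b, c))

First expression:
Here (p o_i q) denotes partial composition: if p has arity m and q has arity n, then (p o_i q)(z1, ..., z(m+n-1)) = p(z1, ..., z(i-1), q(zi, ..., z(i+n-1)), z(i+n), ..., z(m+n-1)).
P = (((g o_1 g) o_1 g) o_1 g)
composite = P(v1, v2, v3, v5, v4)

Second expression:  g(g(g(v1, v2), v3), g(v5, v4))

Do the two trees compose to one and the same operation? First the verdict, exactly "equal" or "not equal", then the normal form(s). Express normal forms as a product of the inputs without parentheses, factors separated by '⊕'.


equal; both compose to v1 ⊕ v2 ⊕ v3 ⊕ v5 ⊕ v4


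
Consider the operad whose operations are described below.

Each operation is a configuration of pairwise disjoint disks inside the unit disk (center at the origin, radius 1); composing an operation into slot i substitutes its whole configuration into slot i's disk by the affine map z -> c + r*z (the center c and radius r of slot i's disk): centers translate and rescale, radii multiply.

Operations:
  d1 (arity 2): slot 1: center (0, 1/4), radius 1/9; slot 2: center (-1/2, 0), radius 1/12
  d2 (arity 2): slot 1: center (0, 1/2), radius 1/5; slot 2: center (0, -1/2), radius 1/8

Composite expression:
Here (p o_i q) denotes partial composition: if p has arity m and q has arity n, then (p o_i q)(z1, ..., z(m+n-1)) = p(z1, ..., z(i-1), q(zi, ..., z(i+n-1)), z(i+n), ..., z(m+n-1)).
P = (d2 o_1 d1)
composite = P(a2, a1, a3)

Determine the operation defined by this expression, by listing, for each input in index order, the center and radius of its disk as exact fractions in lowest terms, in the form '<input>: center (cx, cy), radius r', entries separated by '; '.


a1: center (-1/10, 1/2), radius 1/60; a2: center (0, 11/20), radius 1/45; a3: center (0, -1/2), radius 1/8


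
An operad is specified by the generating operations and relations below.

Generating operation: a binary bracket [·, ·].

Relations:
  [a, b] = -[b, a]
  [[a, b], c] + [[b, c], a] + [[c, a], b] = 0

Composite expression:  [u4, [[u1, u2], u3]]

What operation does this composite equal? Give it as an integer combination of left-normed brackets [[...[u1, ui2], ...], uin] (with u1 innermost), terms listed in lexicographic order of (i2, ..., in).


-[[[u1, u2], u3], u4]

Antisymmetry and Jacobi reduce to u1-anchored left-normed brackets.
Composite bracket: [u4, [[u1, u2], u3]]
Expanding via [a, b] = ab - ba: 8 signed words (2^3 = 8).
Collect the words opening with u1:
  sign of u1u2u3u4 is -1, so it contributes -[[[u1, u2], u3], u4]


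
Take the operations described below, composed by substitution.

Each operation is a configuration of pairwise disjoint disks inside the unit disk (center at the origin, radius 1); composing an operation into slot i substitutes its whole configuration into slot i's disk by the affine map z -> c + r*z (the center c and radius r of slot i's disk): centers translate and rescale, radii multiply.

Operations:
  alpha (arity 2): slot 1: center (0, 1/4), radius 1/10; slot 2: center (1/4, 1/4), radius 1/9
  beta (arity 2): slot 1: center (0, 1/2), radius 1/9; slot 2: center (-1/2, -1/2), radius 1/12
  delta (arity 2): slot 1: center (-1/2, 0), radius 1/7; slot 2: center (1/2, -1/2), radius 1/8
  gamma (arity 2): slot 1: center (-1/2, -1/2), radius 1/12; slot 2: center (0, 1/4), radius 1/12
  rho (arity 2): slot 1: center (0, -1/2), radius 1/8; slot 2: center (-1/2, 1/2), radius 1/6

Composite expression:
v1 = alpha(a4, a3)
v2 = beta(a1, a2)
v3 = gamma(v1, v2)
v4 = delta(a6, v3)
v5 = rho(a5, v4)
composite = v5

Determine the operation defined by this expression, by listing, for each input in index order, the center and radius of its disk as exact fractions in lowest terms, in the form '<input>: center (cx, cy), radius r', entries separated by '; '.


a1: center (-5/12, 487/1152), radius 1/5184; a2: center (-481/1152, 485/1152), radius 1/6912; a3: center (-983/2304, 937/2304), radius 1/5184; a4: center (-41/96, 937/2304), radius 1/5760; a5: center (0, -1/2), radius 1/8; a6: center (-7/12, 1/2), radius 1/42

Below rho, radii multiply path by path; the a-disk centers shift.
input a5: composing its 1 substitution step yields center (0, -1/2), radius 1/8
input a6: composing its 2 substitution steps yields center (-7/12, 1/2), radius 1/42
input a4: composing its 4 substitution steps yields center (-41/96, 937/2304), radius 1/5760
input a3: composing its 4 substitution steps yields center (-983/2304, 937/2304), radius 1/5184
input a1: composing its 4 substitution steps yields center (-5/12, 487/1152), radius 1/5184
input a2: composing its 4 substitution steps yields center (-481/1152, 485/1152), radius 1/6912


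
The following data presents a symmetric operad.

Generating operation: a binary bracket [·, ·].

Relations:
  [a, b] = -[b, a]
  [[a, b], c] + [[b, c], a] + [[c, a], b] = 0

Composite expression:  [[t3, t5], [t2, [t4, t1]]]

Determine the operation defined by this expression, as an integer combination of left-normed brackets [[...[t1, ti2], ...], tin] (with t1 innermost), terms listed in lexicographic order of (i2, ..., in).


Expand each bracket as ab - ba; the t1-initial words give the coefficients.
Composite bracket: [[t3, t5], [t2, [t4, t1]]]
Applying ab - ba throughout gives 16 signed words (2^4 = 16).
Coefficients come from the t1-initial words:
  the word t1t4t2t3t5 carries sign -1 and contributes -[[[[t1, t4], t2], t3], t5]
  the word t1t4t2t5t3 carries sign +1 and contributes +[[[[t1, t4], t2], t5], t3]

-[[[[t1, t4], t2], t3], t5] + [[[[t1, t4], t2], t5], t3]


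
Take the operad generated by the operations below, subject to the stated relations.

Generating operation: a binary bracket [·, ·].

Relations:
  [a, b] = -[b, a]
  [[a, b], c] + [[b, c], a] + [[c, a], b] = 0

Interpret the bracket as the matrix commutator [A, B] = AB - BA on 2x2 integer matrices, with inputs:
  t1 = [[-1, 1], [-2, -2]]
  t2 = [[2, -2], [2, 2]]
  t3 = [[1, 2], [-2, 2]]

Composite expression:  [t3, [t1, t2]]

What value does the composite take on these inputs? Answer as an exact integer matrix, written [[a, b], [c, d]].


[[-8, 10], [6, 8]]


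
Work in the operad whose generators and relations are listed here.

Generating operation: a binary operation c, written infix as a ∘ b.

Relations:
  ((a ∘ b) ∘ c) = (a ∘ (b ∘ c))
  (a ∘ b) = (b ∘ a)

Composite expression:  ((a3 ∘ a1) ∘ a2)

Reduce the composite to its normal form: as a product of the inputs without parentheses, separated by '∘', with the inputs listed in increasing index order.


With c associative and commutative, the a-input set is all that matters.
(a3 ∘ a1) unparenthesizes to a3 ∘ a1
((a3 ∘ a1) ∘ a2) unparenthesizes to a3 ∘ a1 ∘ a2
commutativity sorts the factors: a1 ∘ a2 ∘ a3

a1 ∘ a2 ∘ a3


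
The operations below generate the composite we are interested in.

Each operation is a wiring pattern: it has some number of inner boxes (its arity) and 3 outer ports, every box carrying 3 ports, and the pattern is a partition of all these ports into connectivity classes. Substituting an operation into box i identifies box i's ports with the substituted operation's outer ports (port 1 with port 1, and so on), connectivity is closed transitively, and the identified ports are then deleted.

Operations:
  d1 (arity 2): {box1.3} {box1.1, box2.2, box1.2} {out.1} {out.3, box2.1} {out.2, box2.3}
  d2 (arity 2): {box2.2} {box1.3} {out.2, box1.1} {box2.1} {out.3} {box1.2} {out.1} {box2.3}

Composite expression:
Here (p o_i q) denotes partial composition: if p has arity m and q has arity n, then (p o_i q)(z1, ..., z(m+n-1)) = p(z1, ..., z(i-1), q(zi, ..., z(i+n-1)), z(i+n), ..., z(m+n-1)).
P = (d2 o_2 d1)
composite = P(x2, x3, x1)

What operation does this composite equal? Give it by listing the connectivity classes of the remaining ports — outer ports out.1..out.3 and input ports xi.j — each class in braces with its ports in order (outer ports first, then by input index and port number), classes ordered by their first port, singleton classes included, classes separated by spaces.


{out.1} {out.2, x2.1} {out.3} {x1.1} {x1.2, x3.1, x3.2} {x1.3} {x2.2} {x2.3} {x3.3}


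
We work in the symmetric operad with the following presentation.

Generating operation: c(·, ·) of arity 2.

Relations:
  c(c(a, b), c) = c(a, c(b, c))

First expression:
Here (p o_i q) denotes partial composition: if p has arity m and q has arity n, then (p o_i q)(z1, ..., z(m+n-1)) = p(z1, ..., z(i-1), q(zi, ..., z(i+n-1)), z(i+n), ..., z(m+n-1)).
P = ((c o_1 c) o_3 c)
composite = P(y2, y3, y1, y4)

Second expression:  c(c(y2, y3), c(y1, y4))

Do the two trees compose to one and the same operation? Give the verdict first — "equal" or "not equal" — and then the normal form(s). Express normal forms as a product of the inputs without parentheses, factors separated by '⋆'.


equal: each reduces to y2 ⋆ y3 ⋆ y1 ⋆ y4

Reducing the first expression gives y2 ⋆ y3 ⋆ y1 ⋆ y4
Reducing the second expression gives y2 ⋆ y3 ⋆ y1 ⋆ y4
Identical normal forms: equal.


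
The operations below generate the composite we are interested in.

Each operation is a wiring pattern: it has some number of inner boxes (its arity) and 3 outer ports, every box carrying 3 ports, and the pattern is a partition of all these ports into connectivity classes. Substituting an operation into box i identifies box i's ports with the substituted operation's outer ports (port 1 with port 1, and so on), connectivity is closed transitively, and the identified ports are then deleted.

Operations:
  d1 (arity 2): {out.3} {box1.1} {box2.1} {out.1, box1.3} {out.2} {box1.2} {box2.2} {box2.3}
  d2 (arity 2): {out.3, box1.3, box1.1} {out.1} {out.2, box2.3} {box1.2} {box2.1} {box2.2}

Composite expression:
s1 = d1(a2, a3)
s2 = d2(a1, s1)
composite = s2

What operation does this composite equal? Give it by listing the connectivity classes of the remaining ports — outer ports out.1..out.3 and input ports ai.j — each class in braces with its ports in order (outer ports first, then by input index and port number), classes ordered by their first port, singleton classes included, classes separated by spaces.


{out.1} {out.2} {out.3, a1.1, a1.3} {a1.2} {a2.1} {a2.2} {a2.3} {a3.1} {a3.2} {a3.3}

Substituting into d2 glues patterns; closure does the rest.
d1 over (a2, a3) gives {out.1, a2.3} {out.2} {out.3} {a2.1} {a2.2} {a3.1} {a3.2} {a3.3}, out.j being that stage's outer ports
d2 over (a1, a2, a3) gives {out.1} {out.2} {out.3, a1.1, a1.3} {a1.2} {a2.1} {a2.2} {a2.3} {a3.1} {a3.2} {a3.3}, out.j being that stage's outer ports


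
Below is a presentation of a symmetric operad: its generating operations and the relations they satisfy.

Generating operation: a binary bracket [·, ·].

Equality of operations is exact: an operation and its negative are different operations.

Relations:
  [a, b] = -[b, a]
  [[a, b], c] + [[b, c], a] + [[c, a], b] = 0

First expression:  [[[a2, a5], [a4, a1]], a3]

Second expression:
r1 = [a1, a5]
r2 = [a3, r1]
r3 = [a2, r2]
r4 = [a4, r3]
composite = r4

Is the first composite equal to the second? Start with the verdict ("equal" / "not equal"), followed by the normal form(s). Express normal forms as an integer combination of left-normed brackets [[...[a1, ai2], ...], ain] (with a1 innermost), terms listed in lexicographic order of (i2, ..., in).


not equal: they reduce to [[[[a1, a4], a2], a5], a3] - [[[[a1, a4], a5], a2], a3] and -[[[[a1, a5], a3], a2], a4]


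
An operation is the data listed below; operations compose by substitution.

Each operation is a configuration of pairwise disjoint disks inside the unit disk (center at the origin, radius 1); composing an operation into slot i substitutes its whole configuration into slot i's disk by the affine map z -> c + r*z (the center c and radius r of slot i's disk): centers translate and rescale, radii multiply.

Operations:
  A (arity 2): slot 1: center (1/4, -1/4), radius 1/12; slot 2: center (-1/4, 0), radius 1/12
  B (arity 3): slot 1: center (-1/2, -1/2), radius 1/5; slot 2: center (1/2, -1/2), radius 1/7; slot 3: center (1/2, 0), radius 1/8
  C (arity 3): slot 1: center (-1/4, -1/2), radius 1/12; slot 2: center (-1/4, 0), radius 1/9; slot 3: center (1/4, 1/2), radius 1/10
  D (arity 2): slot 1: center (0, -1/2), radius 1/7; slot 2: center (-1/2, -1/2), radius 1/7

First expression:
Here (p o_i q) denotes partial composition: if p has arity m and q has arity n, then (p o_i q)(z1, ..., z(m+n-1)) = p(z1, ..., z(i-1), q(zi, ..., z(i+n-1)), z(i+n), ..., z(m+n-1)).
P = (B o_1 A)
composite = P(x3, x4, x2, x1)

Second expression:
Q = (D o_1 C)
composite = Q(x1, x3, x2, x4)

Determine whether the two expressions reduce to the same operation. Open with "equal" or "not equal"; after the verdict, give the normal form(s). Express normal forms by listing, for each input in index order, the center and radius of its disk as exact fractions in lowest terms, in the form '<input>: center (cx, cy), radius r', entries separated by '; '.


not equal — first x1: center (1/2, 0), radius 1/8; x2: center (1/2, -1/2), radius 1/7; x3: center (-9/20, -11/20), radius 1/60; x4: center (-11/20, -1/2), radius 1/60, second x1: center (-1/28, -4/7), radius 1/84; x2: center (1/28, -3/7), radius 1/70; x3: center (-1/28, -1/2), radius 1/63; x4: center (-1/2, -1/2), radius 1/7

Normal form of the first expression: x1: center (1/2, 0), radius 1/8; x2: center (1/2, -1/2), radius 1/7; x3: center (-9/20, -11/20), radius 1/60; x4: center (-11/20, -1/2), radius 1/60
Normal form of the second expression: x1: center (-1/28, -4/7), radius 1/84; x2: center (1/28, -3/7), radius 1/70; x3: center (-1/28, -1/2), radius 1/63; x4: center (-1/2, -1/2), radius 1/7
Different reductions; not equal.


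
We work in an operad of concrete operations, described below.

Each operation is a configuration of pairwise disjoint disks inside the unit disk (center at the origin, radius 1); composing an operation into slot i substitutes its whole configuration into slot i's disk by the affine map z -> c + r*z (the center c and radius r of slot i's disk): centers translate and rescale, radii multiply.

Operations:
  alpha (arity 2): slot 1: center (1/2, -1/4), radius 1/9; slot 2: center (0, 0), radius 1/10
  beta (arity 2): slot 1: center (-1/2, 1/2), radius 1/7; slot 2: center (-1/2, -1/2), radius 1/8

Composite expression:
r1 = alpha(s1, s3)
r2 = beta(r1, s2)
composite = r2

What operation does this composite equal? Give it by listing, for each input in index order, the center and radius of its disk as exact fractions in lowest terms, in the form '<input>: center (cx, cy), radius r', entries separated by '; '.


s1: center (-3/7, 13/28), radius 1/63; s2: center (-1/2, -1/2), radius 1/8; s3: center (-1/2, 1/2), radius 1/70

Below beta, radii multiply path by path; the s-disk centers shift.
s1 passes through 2 substitutions, ending at center (-3/7, 13/28), radius 1/63
s3 passes through 2 substitutions, ending at center (-1/2, 1/2), radius 1/70
s2 passes through 1 substitution, ending at center (-1/2, -1/2), radius 1/8


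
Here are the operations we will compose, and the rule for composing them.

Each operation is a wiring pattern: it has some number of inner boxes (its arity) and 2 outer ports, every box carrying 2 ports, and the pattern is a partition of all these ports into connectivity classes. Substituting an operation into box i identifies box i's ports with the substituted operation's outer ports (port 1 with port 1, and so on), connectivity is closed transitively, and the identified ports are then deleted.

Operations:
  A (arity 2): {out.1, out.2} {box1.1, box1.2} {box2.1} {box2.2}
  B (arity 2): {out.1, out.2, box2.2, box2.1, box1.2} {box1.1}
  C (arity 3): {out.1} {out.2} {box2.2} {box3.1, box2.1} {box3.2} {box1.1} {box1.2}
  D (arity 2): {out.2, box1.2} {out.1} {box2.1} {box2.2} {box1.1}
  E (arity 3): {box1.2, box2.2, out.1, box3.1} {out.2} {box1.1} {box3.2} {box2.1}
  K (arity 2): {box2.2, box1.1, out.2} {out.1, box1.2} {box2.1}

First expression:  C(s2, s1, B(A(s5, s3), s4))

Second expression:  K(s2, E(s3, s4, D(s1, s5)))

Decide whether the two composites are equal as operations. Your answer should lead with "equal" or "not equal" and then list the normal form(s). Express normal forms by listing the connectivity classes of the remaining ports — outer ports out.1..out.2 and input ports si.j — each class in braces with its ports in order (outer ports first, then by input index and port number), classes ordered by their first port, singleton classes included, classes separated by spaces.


not equal — first {out.1} {out.2} {s1.1, s4.1, s4.2} {s1.2} {s2.1} {s2.2} {s3.1} {s3.2} {s5.1, s5.2}, second {out.1, s2.2} {out.2, s2.1} {s1.1} {s1.2} {s3.1} {s3.2, s4.2} {s4.1} {s5.1} {s5.2}


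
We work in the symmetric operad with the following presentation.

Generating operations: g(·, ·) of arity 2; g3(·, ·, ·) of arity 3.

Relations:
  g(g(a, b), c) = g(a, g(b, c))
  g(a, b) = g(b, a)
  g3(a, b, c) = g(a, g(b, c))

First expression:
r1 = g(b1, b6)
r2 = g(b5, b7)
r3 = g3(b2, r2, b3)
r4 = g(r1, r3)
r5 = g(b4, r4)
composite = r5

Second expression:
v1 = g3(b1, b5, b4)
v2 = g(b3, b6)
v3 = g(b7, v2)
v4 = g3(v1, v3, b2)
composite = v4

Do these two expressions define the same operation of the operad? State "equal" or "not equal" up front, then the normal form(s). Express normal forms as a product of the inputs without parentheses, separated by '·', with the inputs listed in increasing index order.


equal; the common form is b1 · b2 · b3 · b4 · b5 · b6 · b7

The first composite normalizes to b1 · b2 · b3 · b4 · b5 · b6 · b7
The second composite normalizes to b1 · b2 · b3 · b4 · b5 · b6 · b7
Identical normal forms: equal.


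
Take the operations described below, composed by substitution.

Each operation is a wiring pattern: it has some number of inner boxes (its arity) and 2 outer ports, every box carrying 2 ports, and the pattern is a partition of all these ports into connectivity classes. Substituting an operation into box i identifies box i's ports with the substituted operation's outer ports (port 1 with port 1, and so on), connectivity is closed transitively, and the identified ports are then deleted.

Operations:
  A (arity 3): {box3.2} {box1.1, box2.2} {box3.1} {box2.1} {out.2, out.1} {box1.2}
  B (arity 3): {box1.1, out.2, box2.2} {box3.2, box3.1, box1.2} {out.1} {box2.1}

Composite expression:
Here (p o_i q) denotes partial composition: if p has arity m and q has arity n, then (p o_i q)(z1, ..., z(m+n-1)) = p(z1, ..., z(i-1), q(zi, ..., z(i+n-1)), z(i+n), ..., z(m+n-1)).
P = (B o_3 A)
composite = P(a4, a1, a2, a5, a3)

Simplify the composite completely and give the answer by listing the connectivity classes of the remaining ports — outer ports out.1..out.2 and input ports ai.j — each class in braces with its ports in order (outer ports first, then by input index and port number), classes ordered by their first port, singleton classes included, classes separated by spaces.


{out.1} {out.2, a1.2, a4.1} {a1.1} {a2.1, a5.2} {a2.2} {a3.1} {a3.2} {a4.2} {a5.1}

Two ports join when wires chain via B-identified ports.
composing A on (a2, a5, a3), with out.j its own outer ports: {out.1, out.2} {a2.1, a5.2} {a2.2} {a3.1} {a3.2} {a5.1}
composing B on (a4, a1, a2, a5, a3), with out.j its own outer ports: {out.1} {out.2, a1.2, a4.1} {a1.1} {a2.1, a5.2} {a2.2} {a3.1} {a3.2} {a4.2} {a5.1}
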